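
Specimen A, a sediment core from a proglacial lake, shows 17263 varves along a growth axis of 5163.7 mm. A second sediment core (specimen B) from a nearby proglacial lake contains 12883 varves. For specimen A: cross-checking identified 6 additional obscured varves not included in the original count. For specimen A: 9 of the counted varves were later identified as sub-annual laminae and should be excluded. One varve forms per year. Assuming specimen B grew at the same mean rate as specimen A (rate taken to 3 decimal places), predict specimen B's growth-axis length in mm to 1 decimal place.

Specimen A: adjusted count: 17263 − 9 + 6 = 17260 varves.
A: Mean rate = 5163.7 mm / 17260 years ≈ 0.299 mm per year.
B's length ≈ 0.299 × 12883 = 3852.0 mm.

3852.0 mm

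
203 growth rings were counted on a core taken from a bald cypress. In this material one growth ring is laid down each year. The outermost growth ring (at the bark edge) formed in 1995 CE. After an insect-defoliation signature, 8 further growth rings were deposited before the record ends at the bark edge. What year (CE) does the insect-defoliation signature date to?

8 growth rings post-date the insect-defoliation signature.
Counting back 8 years from 1995 CE places the insect-defoliation signature in 1995 − 8 = 1987 CE.

1987 CE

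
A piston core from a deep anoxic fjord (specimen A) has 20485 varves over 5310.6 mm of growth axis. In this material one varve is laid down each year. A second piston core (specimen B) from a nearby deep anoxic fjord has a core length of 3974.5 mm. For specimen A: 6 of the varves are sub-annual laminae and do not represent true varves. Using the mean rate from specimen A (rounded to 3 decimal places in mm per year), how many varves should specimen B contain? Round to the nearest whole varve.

Specimen A: true varve count = 20485 − 6 = 20479.
A: 5310.6 mm over 20479 years gives 5310.6 / 20479 ≈ 0.259 mm per year.
For B, 3974.5 / 0.259 = 15345.56 years ≈ 15346 varves.

15346 varves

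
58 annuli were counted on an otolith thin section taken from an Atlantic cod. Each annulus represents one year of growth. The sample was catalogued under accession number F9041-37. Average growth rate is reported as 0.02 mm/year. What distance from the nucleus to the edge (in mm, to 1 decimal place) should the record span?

58 years of growth are recorded.
Predicted length = 0.02 mm/year × 58 years = 1.2 mm.

1.2 mm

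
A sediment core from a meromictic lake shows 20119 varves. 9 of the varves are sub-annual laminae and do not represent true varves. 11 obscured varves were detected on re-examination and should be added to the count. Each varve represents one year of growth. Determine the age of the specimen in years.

After corrections the count is 20119 − 9 + 11 = 20121 varves.
With a one-to-one varve periodicity this is 20121 years.

20121 yr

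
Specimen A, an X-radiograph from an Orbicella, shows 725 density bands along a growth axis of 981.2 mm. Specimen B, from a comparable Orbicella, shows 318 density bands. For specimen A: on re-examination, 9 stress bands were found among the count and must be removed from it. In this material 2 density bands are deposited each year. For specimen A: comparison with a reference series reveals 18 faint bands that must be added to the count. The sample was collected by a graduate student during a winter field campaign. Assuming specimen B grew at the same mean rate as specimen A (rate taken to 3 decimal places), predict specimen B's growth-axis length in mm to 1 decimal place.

Specimen A: correcting the raw count gives 725 − 9 + 18 = 734 true density bands.
Specimen A: dividing by 2 density bands per year: 734 / 2 = 367 years.
A: Mean rate = 981.2 mm / 367 years ≈ 2.674 mm per year.
Specimen B: with 2 density bands per year, 318 / 2 = 159 years. B's length ≈ 2.674 × 159 = 425.2 mm.

425.2 mm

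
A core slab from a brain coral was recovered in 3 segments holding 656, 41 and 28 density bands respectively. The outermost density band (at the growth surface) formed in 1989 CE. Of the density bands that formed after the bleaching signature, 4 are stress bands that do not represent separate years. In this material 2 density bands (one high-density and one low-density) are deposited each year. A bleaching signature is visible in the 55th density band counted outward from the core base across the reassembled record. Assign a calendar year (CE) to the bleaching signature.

Total density bands = 656 + 41 + 28 = 725.
The bleaching signature sits at density band 55 from the core base, so 725 − 55 = 670 density bands formed after it.
670 − 4 false = 666 true density bands after the bleaching signature.
With 2 density bands per year, 666 / 2 = 333 years.
The density band at the growth surface is 1989 CE, so the bleaching signature dates to 1989 − 333 = 1656 CE.

1656 CE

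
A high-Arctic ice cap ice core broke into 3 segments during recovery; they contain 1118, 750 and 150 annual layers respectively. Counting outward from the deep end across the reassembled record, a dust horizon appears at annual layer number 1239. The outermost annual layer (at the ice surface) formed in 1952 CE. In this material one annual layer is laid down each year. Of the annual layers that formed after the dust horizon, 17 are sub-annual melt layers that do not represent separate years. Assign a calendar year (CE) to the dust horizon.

1190 CE

Total annual layers = 1118 + 750 + 150 = 2018.
The dust horizon sits at annual layer 1239 from the deep end, so 2018 − 1239 = 779 annual layers formed after it.
779 − 17 false = 762 true annual layers after the dust horizon.
1952 − 762 = 1190 CE.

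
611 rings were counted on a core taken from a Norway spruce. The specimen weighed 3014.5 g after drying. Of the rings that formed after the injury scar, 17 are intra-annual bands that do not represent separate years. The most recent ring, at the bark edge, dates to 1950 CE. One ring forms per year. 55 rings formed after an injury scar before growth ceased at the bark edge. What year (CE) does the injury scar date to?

1912 CE

There are 55 rings younger than the injury scar.
Removing the 17 false rings leaves 55 − 17 = 38 true rings beyond the injury scar.
1950 − 38 = 1912 CE.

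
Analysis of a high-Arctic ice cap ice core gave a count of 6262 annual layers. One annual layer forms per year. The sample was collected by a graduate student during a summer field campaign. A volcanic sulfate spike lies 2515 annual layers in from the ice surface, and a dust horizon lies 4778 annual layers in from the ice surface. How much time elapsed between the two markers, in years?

Separation: 4778 − 2515 = 2263 annual layers.
That is 2263 years at one annual layer per year.

2263 years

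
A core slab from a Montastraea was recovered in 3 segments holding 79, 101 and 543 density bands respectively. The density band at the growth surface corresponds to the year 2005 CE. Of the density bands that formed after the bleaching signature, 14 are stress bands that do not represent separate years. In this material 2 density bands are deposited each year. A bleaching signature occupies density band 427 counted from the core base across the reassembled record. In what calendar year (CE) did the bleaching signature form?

Total density bands = 79 + 101 + 543 = 723.
The bleaching signature sits at density band 427 from the core base, so 723 − 427 = 296 density bands formed after it.
Removing the 14 false density bands leaves 296 − 14 = 282 true density bands beyond the bleaching signature.
282 density bands at 2 per year is 282 / 2 = 141 years.
2005 − 141 = 1864 CE.

1864 CE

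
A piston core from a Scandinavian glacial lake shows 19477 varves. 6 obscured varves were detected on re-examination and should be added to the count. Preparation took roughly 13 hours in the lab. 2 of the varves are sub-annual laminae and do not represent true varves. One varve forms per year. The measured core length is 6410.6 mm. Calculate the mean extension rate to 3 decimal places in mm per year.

After corrections the count is 19477 − 2 + 6 = 19481 varves.
Extension rate ≈ 6410.6 / 19481 = 0.329 mm per year.

0.329 mm per year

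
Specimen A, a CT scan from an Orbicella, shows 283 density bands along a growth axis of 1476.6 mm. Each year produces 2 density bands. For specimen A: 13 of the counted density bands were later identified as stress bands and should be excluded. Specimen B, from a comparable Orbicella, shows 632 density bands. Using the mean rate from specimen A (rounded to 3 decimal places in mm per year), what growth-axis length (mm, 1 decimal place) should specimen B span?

3456.4 mm

Specimen A: after corrections the count is 283 − 13 = 270 density bands.
Specimen A: with 2 density bands per year, 270 / 2 = 135 years.
A: Mean rate = 1476.6 mm / 135 years ≈ 10.938 mm/year.
Specimen B: with 2 density bands per year, 632 / 2 = 316 years. For B, 10.938 mm/year × 316 years = 3456.4 mm.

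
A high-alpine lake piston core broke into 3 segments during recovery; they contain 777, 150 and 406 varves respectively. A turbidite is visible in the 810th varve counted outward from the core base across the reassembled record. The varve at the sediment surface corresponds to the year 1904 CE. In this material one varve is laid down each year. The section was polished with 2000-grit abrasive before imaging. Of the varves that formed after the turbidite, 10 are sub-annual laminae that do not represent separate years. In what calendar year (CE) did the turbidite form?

Total varves = 777 + 150 + 406 = 1333.
Between varve 810 and the sediment surface there are 1333 − 810 = 523 varves.
Excluding 10 false varves: 523 − 10 = 513.
The varve at the sediment surface is 1904 CE, so the turbidite dates to 1904 − 513 = 1391 CE.

1391 CE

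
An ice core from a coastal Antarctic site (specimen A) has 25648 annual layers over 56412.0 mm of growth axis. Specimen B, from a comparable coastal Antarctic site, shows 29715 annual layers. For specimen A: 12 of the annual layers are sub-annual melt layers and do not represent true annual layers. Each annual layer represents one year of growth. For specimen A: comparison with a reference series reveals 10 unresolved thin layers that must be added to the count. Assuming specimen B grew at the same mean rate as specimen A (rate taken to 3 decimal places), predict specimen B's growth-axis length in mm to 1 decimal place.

Specimen A: correcting the raw count gives 25648 − 12 + 10 = 25646 true annual layers.
A: Mean rate = 56412.0 mm / 25646 years ≈ 2.200 mm per year.
Length of B = 2.200 × 29715 = 65373.0 mm.

65373.0 mm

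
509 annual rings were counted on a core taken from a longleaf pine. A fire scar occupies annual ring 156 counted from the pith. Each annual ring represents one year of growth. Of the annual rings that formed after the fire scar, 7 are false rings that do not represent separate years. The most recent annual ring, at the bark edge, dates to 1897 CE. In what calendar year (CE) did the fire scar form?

Between annual ring 156 and the bark edge there are 509 − 156 = 353 annual rings.
Excluding 7 false annual rings: 353 − 7 = 346.
1897 − 346 = 1551 CE.

1551 CE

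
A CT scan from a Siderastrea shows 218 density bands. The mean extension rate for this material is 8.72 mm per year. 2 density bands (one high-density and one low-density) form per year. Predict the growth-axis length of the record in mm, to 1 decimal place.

Dividing by 2 density bands per year: 218 / 2 = 109 years.
Predicted length = 8.72 mm/year × 109 years = 950.5 mm.

950.5 mm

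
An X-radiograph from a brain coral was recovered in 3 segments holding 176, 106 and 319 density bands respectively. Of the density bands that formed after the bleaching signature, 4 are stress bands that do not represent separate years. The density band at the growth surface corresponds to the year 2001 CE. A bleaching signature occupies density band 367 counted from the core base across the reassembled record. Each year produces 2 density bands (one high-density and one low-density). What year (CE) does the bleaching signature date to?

1886 CE

Total density bands = 176 + 106 + 319 = 601.
The bleaching signature sits at density band 367 from the core base, so 601 − 367 = 234 density bands formed after it.
234 − 4 false = 230 true density bands after the bleaching signature.
230 density bands at 2 per year is 230 / 2 = 115 years.
The density band at the growth surface is 2001 CE, so the bleaching signature dates to 2001 − 115 = 1886 CE.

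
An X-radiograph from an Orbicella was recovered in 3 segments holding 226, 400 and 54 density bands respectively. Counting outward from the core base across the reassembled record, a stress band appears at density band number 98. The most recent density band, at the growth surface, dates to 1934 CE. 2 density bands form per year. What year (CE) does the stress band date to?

Total density bands = 226 + 400 + 54 = 680.
The stress band sits at density band 98 from the core base, so 680 − 98 = 582 density bands formed after it.
Dividing by 2 density bands per year: 582 / 2 = 291 years.
1934 − 291 = 1643 CE.

1643 CE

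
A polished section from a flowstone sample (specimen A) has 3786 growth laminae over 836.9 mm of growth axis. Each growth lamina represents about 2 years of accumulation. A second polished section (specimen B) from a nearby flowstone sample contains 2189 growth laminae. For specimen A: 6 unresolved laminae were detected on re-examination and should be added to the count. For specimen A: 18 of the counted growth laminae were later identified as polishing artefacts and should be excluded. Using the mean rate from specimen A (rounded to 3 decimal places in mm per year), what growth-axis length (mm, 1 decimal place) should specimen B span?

486.0 mm

Specimen A: correcting the raw count gives 3786 − 18 + 6 = 3774 true growth laminae.
Specimen A: at 2 years per growth lamina, 3774 × 2 = 7548 years.
A: 836.9 mm over 7548 years gives 836.9 / 7548 ≈ 0.111 mm/year.
Specimen B: 2189 growth laminae at 2 years each span 2189 × 2 = 4378 years. For B, 0.111 mm/year × 4378 years = 486.0 mm.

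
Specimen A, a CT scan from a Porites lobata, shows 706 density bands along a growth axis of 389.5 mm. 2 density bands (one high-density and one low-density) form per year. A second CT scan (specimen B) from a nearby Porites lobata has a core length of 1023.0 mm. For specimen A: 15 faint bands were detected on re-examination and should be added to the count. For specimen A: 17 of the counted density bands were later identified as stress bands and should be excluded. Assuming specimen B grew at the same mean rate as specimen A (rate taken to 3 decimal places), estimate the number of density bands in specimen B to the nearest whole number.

Specimen A: adjusted count: 706 − 17 + 15 = 704 density bands.
Specimen A: with 2 density bands per year, 704 / 2 = 352 years.
A: Mean rate = 389.5 mm / 352 years ≈ 1.107 mm per year.
B spans 1023.0 / 1.107 = 924.12 years; at 2 density bands per year that is 924.12 × 2 ≈ 1848 density bands.

1848 density bands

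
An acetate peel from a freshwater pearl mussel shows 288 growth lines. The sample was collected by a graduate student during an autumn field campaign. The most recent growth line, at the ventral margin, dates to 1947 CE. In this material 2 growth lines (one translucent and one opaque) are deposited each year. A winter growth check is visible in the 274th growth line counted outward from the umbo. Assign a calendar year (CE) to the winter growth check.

288 − 274 = 14 growth lines lie beyond the winter growth check toward the ventral margin.
Dividing by 2 growth lines per year: 14 / 2 = 7 years.
1947 − 7 = 1940 CE.

1940 CE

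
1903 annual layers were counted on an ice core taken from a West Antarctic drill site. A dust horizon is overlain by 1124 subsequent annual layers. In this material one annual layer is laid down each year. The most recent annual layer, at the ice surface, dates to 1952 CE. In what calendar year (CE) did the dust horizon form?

There are 1124 annual layers younger than the dust horizon.
1952 − 1124 = 828 CE.

828 CE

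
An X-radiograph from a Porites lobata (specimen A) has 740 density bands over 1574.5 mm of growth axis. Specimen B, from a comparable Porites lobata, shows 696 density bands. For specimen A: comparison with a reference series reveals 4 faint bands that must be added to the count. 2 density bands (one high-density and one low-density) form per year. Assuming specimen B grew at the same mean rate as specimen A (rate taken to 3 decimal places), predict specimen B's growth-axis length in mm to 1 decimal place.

1473.1 mm

Specimen A: true density band count = 740 + 4 = 744.
Specimen A: dividing by 2 density bands per year: 744 / 2 = 372 years.
A: Mean rate = 1574.5 mm / 372 years ≈ 4.233 mm per year.
Specimen B: 696 density bands at 2 per year is 696 / 2 = 348 years. B's length ≈ 4.233 × 348 = 1473.1 mm.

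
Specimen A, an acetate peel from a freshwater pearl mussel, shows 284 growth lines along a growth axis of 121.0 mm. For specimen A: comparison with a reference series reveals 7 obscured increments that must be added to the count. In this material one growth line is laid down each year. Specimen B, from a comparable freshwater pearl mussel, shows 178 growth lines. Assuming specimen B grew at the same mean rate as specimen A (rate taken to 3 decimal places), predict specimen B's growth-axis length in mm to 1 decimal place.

74.0 mm

Specimen A: true growth line count = 284 + 7 = 291.
A: Mean rate = 121.0 mm / 291 years ≈ 0.416 mm/yr.
B's length ≈ 0.416 × 178 = 74.0 mm.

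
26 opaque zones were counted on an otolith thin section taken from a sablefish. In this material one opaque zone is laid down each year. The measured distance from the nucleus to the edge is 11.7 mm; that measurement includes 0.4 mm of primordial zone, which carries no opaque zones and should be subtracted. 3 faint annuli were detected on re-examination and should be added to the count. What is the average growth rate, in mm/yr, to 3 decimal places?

Correcting the raw count gives 26 + 3 = 29 true opaque zones.
The growth record spans 11.7 − 0.4 = 11.3 mm.
Mean rate = 11.3 mm / 29 years ≈ 0.390 mm/yr.

0.390 mm/yr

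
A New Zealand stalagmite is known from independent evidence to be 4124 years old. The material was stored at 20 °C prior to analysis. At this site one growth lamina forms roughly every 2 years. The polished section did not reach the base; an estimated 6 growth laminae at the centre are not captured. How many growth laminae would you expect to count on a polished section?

Expected growth laminae: 4124 / 2 = 2062.
2062 − 6 missed = 2056 growth laminae expected in the prepared section.

2056 growth laminae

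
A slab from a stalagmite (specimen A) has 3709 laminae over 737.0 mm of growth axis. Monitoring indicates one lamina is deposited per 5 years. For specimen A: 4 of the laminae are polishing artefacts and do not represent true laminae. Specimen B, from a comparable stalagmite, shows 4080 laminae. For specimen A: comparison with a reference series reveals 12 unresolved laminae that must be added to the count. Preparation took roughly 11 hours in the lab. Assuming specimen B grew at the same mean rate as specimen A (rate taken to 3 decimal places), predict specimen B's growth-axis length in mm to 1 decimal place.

816.0 mm

Specimen A: adjusted count: 3709 − 4 + 12 = 3717 laminae.
Specimen A: 3717 laminae at 5 years each span 3717 × 5 = 18585 years.
A: Extension rate ≈ 737.0 / 18585 = 0.040 mm per year.
Specimen B: 4080 laminae at 5 years each span 4080 × 5 = 20400 years. B's length ≈ 0.040 × 20400 = 816.0 mm.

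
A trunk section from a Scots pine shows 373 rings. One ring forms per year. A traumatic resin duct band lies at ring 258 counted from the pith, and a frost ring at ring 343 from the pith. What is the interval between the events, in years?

The two markers are separated by 343 − 258 = 85 rings.
That is 85 years at one ring per year.

85 yr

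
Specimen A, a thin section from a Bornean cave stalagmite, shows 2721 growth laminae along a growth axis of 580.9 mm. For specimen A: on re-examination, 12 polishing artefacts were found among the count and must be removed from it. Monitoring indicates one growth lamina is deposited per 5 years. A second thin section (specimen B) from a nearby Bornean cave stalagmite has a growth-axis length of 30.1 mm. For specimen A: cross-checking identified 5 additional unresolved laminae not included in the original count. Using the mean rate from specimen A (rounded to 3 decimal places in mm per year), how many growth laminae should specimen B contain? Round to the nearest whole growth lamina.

140 growth laminae

Specimen A: adjusted count: 2721 − 12 + 5 = 2714 growth laminae.
Specimen A: 2714 growth laminae at 5 years each span 2714 × 5 = 13570 years.
A: Extension rate ≈ 580.9 / 13570 = 0.043 mm/yr.
Specimen B: 30.1 mm / 0.043 mm per year = 700.00 years; at 5 years per growth lamina that is 700.00 / 5 ≈ 140 growth laminae.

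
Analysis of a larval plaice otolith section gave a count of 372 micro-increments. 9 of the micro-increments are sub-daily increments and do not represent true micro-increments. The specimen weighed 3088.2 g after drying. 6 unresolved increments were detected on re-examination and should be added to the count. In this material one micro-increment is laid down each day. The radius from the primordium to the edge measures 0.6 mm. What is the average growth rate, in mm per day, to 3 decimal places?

Adjusted count: 372 − 9 + 6 = 369 micro-increments.
Mean rate = 0.6 mm / 369 days ≈ 0.002 mm per day.

0.002 mm per day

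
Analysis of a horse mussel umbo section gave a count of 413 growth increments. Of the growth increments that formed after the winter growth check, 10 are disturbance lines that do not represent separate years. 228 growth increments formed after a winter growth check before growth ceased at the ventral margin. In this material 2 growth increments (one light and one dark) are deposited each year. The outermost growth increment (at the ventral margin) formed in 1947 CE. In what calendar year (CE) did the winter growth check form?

1838 CE

There are 228 growth increments younger than the winter growth check.
Excluding 10 false growth increments: 228 − 10 = 218.
Dividing by 2 growth increments per year: 218 / 2 = 109 years.
The growth increment at the ventral margin is 1947 CE, so the winter growth check dates to 1947 − 109 = 1838 CE.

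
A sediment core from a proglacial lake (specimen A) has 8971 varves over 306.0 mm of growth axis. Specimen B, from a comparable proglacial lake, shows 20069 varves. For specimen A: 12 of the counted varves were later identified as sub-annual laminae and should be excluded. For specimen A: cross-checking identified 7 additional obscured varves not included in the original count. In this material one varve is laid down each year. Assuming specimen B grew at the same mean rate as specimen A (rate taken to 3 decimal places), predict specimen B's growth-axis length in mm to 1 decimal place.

Specimen A: true varve count = 8971 − 12 + 7 = 8966.
A: Mean rate = 306.0 mm / 8966 years ≈ 0.034 mm per year.
B's length ≈ 0.034 × 20069 = 682.3 mm.

682.3 mm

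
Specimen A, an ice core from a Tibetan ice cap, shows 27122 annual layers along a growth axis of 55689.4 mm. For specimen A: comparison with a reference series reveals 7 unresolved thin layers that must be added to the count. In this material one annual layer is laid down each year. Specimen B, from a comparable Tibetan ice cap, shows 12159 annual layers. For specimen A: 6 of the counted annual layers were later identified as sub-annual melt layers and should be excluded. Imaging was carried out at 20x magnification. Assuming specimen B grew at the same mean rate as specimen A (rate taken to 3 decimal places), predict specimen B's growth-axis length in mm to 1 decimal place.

24962.4 mm

Specimen A: after corrections the count is 27122 − 6 + 7 = 27123 annual layers.
A: 55689.4 mm over 27123 years gives 55689.4 / 27123 ≈ 2.053 mm/year.
Length of B = 2.053 × 12159 = 24962.4 mm.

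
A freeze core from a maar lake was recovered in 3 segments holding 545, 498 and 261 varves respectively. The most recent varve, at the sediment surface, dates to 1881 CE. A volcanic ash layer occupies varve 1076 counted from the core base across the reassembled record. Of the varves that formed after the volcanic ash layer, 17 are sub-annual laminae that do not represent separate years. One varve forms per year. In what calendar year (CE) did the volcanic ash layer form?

1670 CE

Total varves = 545 + 498 + 261 = 1304.
The volcanic ash layer sits at varve 1076 from the core base, so 1304 − 1076 = 228 varves formed after it.
Excluding 17 false varves: 228 − 17 = 211.
1881 − 211 = 1670 CE.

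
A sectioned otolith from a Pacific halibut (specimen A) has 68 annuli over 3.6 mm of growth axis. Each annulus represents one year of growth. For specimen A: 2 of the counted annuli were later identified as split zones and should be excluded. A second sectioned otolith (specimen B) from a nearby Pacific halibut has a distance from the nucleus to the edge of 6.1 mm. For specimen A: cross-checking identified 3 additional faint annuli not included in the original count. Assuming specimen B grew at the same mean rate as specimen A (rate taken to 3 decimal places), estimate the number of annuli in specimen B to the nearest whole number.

117 annuli

Specimen A: true annulus count = 68 − 2 + 3 = 69.
A: Mean rate = 3.6 mm / 69 years ≈ 0.052 mm/yr.
B spans 6.1 / 0.052 = 117.31 years ≈ 117 annuli.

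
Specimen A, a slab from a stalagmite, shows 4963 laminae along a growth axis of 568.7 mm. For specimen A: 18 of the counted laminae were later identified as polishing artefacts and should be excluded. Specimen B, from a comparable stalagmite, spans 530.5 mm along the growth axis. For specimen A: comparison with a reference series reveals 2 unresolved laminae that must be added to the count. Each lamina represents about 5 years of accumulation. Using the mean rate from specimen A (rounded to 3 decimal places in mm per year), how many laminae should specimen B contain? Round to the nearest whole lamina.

Specimen A: true lamina count = 4963 − 18 + 2 = 4947.
Specimen A: at 5 years per lamina, 4947 × 5 = 24735 years.
A: Extension rate ≈ 568.7 / 24735 = 0.023 mm per year.
B spans 530.5 / 0.023 = 23065.22 years; at 5 years per lamina that is 23065.22 / 5 ≈ 4613 laminae.

4613 laminae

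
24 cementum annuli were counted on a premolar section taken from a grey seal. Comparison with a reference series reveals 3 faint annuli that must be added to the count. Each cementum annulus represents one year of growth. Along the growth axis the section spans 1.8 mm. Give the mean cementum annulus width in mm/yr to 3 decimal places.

After corrections the count is 24 + 3 = 27 cementum annuli.
1.8 mm over 27 years gives 1.8 / 27 ≈ 0.067 mm/yr.

0.067 mm/yr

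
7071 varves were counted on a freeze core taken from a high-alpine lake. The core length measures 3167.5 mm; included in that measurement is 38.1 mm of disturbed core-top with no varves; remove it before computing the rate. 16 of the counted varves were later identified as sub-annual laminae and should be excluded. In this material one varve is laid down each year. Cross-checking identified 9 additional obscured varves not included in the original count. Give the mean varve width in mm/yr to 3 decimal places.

0.443 mm/yr

Correcting the raw count gives 7071 − 16 + 9 = 7064 true varves.
Net length = 3167.5 − 38.1 = 3129.4 mm.
Extension rate ≈ 3129.4 / 7064 = 0.443 mm/yr.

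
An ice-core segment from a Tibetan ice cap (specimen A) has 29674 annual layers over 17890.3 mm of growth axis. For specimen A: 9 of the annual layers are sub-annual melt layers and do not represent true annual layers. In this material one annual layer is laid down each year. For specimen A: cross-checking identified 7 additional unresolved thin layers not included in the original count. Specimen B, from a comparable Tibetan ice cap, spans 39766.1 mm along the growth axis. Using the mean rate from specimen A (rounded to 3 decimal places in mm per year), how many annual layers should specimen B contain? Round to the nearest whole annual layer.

Specimen A: true annual layer count = 29674 − 9 + 7 = 29672.
A: 17890.3 mm over 29672 years gives 17890.3 / 29672 ≈ 0.603 mm/yr.
Specimen B: 39766.1 mm / 0.603 mm per year = 65947.10 years ≈ 65947 annual layers.

65947 annual layers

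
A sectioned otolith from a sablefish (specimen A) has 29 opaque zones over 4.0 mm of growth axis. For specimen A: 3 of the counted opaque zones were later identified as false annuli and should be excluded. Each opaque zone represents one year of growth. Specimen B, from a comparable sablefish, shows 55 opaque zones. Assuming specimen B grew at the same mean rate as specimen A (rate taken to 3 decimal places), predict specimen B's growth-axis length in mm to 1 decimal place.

8.5 mm

Specimen A: adjusted count: 29 − 3 = 26 opaque zones.
A: 4.0 mm over 26 years gives 4.0 / 26 ≈ 0.154 mm per year.
B's length ≈ 0.154 × 55 = 8.5 mm.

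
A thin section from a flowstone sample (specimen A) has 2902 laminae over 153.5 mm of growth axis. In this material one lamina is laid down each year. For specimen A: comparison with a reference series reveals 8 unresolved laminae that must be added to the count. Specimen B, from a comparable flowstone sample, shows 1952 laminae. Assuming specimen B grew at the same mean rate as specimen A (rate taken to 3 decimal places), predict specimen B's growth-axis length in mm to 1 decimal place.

Specimen A: true lamina count = 2902 + 8 = 2910.
A: Mean rate = 153.5 mm / 2910 years ≈ 0.053 mm/yr.
Length of B = 0.053 × 1952 = 103.5 mm.

103.5 mm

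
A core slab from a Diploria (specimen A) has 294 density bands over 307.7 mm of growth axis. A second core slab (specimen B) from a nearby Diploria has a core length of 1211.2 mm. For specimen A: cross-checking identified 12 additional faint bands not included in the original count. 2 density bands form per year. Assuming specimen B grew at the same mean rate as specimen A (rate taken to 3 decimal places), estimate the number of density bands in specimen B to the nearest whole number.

1205 density bands

Specimen A: correcting the raw count gives 294 + 12 = 306 true density bands.
Specimen A: with 2 density bands per year, 306 / 2 = 153 years.
A: Mean rate = 307.7 mm / 153 years ≈ 2.011 mm per year.
Specimen B: 1211.2 mm / 2.011 mm per year = 602.29 years; at 2 density bands per year that is 602.29 × 2 ≈ 1205 density bands.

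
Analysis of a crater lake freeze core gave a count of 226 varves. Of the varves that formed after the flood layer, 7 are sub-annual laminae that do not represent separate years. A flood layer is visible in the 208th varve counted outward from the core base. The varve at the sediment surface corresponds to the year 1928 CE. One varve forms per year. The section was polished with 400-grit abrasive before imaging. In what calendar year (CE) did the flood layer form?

Between varve 208 and the sediment surface there are 226 − 208 = 18 varves.
Excluding 7 false varves: 18 − 7 = 11.
The varve at the sediment surface is 1928 CE, so the flood layer dates to 1928 − 11 = 1917 CE.

1917 CE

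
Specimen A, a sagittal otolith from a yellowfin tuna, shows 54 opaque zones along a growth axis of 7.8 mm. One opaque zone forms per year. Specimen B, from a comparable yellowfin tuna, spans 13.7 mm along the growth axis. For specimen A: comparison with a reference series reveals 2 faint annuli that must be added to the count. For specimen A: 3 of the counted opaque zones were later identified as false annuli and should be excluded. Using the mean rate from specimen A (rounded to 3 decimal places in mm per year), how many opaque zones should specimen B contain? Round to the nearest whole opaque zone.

93 opaque zones

Specimen A: true opaque zone count = 54 − 3 + 2 = 53.
A: Mean rate = 7.8 mm / 53 years ≈ 0.147 mm/yr.
For B, 13.7 / 0.147 = 93.20 years ≈ 93 opaque zones.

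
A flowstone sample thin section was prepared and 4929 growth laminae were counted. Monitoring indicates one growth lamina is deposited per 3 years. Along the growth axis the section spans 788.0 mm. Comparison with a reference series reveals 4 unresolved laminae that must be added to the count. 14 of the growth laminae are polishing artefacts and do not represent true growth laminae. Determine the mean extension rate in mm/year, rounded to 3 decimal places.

True growth lamina count = 4929 − 14 + 4 = 4919.
Multiplying by 3 years per growth lamina: 4919 × 3 = 14757 years.
788.0 mm over 14757 years gives 788.0 / 14757 ≈ 0.053 mm/year.

0.053 mm/year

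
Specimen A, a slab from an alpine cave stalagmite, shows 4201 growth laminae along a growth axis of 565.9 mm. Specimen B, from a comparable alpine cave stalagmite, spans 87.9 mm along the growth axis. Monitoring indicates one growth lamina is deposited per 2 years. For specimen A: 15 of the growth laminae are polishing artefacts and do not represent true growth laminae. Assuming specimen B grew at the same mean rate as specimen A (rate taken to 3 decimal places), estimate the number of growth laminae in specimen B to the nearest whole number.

646 growth laminae

Specimen A: after corrections the count is 4201 − 15 = 4186 growth laminae.
Specimen A: 4186 growth laminae at 2 years each span 4186 × 2 = 8372 years.
A: Extension rate ≈ 565.9 / 8372 = 0.068 mm/yr.
For B, 87.9 / 0.068 = 1292.65 years; at 2 years per growth lamina that is 1292.65 / 2 ≈ 646 growth laminae.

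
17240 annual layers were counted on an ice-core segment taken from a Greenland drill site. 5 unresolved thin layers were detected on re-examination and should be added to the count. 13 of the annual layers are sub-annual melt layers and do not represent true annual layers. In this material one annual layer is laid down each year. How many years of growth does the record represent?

After corrections the count is 17240 − 13 + 5 = 17232 annual layers.
With a one-to-one annual layer periodicity this is 17232 years.

17232 years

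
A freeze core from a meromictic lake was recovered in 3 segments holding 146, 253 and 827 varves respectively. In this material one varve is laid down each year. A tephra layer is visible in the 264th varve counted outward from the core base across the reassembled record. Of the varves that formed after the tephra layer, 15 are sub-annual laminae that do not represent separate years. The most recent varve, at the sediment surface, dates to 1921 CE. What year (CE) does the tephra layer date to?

Total varves = 146 + 253 + 827 = 1226.
1226 − 264 = 962 varves lie beyond the tephra layer toward the sediment surface.
Excluding 15 false varves: 962 − 15 = 947.
The varve at the sediment surface is 1921 CE, so the tephra layer dates to 1921 − 947 = 974 CE.

974 CE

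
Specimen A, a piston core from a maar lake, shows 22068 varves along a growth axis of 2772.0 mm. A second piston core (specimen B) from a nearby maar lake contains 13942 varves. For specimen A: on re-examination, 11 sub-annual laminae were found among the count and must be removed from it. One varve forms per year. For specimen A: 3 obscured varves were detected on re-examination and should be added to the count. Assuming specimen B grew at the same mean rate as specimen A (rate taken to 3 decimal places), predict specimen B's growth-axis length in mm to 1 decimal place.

1756.7 mm

Specimen A: after corrections the count is 22068 − 11 + 3 = 22060 varves.
A: Mean rate = 2772.0 mm / 22060 years ≈ 0.126 mm/year.
For B, 0.126 mm/year × 13942 years = 1756.7 mm.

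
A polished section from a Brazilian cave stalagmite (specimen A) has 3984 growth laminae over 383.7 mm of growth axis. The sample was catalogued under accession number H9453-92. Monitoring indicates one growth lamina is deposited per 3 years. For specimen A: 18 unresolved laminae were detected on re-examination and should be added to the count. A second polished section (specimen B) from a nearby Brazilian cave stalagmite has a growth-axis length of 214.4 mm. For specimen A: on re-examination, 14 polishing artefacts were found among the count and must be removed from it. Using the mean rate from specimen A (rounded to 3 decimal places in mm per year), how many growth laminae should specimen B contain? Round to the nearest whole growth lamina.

2233 growth laminae

Specimen A: adjusted count: 3984 − 14 + 18 = 3988 growth laminae.
Specimen A: multiplying by 3 years per growth lamina: 3988 × 3 = 11964 years.
A: Mean rate = 383.7 mm / 11964 years ≈ 0.032 mm per year.
For B, 214.4 / 0.032 = 6700.00 years; at 3 years per growth lamina that is 6700.00 / 3 ≈ 2233 growth laminae.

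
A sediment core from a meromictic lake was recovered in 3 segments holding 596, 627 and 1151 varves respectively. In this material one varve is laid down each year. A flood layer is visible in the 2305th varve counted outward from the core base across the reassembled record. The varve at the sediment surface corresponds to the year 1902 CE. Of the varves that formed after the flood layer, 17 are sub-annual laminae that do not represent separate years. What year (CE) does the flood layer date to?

1850 CE

Total varves = 596 + 627 + 1151 = 2374.
2374 − 2305 = 69 varves lie beyond the flood layer toward the sediment surface.
Removing the 17 false varves leaves 69 − 17 = 52 true varves beyond the flood layer.
The varve at the sediment surface is 1902 CE, so the flood layer dates to 1902 − 52 = 1850 CE.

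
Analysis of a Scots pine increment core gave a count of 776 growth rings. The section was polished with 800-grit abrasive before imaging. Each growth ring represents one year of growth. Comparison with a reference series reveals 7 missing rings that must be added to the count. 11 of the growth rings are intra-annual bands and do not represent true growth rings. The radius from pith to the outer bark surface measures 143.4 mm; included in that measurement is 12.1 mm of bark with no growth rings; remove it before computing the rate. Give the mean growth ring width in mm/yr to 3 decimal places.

0.170 mm/yr

Correcting the raw count gives 776 − 11 + 7 = 772 true growth rings.
The growth record spans 143.4 − 12.1 = 131.3 mm.
Extension rate ≈ 131.3 / 772 = 0.170 mm/yr.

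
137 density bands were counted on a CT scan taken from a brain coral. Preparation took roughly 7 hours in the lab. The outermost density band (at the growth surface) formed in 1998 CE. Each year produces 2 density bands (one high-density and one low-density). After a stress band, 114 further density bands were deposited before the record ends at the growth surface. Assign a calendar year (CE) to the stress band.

There are 114 density bands younger than the stress band.
114 density bands at 2 per year is 114 / 2 = 57 years.
Counting back 57 years from 1998 CE places the stress band in 1998 − 57 = 1941 CE.

1941 CE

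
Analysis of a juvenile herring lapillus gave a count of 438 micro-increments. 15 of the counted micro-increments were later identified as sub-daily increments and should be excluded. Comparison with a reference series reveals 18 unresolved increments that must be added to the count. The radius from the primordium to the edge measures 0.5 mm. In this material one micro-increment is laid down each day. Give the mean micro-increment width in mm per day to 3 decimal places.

0.001 mm per day

True micro-increment count = 438 − 15 + 18 = 441.
0.5 mm over 441 days gives 0.5 / 441 ≈ 0.001 mm per day.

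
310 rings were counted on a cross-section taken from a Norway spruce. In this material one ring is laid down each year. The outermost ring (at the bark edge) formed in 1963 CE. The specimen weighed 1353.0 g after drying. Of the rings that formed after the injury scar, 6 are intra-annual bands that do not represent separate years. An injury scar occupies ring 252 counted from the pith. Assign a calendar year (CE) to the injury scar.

1911 CE

The injury scar sits at ring 252 from the pith, so 310 − 252 = 58 rings formed after it.
Removing the 6 false rings leaves 58 − 6 = 52 true rings beyond the injury scar.
Counting back 52 years from 1963 CE places the injury scar in 1963 − 52 = 1911 CE.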